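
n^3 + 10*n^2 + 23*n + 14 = (n + 1)*(n + 2)*(n + 7)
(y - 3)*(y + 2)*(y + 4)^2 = y^4 + 7*y^3 + 2*y^2 - 64*y - 96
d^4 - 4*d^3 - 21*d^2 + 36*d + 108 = (d - 6)*(d - 3)*(d + 2)*(d + 3)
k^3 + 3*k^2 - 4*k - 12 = (k - 2)*(k + 2)*(k + 3)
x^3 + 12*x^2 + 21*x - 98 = (x - 2)*(x + 7)^2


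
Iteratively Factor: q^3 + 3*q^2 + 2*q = (q + 2)*(q^2 + q) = q*(q + 2)*(q + 1)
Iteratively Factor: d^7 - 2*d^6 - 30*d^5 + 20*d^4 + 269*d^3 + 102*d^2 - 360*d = (d + 3)*(d^6 - 5*d^5 - 15*d^4 + 65*d^3 + 74*d^2 - 120*d) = (d + 2)*(d + 3)*(d^5 - 7*d^4 - d^3 + 67*d^2 - 60*d) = (d - 4)*(d + 2)*(d + 3)*(d^4 - 3*d^3 - 13*d^2 + 15*d) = (d - 5)*(d - 4)*(d + 2)*(d + 3)*(d^3 + 2*d^2 - 3*d) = (d - 5)*(d - 4)*(d + 2)*(d + 3)^2*(d^2 - d) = (d - 5)*(d - 4)*(d - 1)*(d + 2)*(d + 3)^2*(d)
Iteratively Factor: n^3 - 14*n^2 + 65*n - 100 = (n - 4)*(n^2 - 10*n + 25) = (n - 5)*(n - 4)*(n - 5)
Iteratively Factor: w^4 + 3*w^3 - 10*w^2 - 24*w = (w - 3)*(w^3 + 6*w^2 + 8*w) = (w - 3)*(w + 4)*(w^2 + 2*w) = w*(w - 3)*(w + 4)*(w + 2)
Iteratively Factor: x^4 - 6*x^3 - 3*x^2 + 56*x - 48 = (x - 1)*(x^3 - 5*x^2 - 8*x + 48) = (x - 4)*(x - 1)*(x^2 - x - 12) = (x - 4)^2*(x - 1)*(x + 3)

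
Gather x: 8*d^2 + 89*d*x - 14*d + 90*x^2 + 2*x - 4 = 8*d^2 - 14*d + 90*x^2 + x*(89*d + 2) - 4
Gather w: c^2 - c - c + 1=c^2 - 2*c + 1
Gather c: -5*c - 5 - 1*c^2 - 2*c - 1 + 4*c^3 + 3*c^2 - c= 4*c^3 + 2*c^2 - 8*c - 6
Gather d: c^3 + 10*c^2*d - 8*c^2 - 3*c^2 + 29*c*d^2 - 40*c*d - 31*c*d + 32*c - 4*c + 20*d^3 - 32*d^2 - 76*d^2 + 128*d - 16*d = c^3 - 11*c^2 + 28*c + 20*d^3 + d^2*(29*c - 108) + d*(10*c^2 - 71*c + 112)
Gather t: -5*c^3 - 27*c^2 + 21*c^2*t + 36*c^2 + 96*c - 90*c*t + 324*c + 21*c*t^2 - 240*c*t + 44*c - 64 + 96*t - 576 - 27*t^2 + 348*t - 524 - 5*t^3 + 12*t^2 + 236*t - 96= -5*c^3 + 9*c^2 + 464*c - 5*t^3 + t^2*(21*c - 15) + t*(21*c^2 - 330*c + 680) - 1260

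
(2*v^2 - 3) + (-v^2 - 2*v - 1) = v^2 - 2*v - 4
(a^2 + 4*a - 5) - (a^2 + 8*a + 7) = -4*a - 12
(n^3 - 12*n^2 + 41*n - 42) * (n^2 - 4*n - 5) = n^5 - 16*n^4 + 84*n^3 - 146*n^2 - 37*n + 210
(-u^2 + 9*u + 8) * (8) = -8*u^2 + 72*u + 64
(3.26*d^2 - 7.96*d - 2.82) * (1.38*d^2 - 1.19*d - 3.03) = 4.4988*d^4 - 14.8642*d^3 - 4.297*d^2 + 27.4746*d + 8.5446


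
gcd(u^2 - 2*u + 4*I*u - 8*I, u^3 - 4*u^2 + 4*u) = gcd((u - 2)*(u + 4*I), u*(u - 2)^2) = u - 2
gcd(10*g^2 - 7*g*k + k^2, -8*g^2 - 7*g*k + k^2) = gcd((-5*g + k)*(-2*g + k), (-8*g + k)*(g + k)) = 1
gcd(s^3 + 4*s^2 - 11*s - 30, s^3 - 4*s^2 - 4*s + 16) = s + 2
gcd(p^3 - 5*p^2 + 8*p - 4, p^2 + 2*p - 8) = p - 2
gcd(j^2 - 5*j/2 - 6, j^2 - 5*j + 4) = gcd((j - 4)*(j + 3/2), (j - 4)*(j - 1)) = j - 4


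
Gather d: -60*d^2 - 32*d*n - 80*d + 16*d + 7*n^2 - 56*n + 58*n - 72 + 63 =-60*d^2 + d*(-32*n - 64) + 7*n^2 + 2*n - 9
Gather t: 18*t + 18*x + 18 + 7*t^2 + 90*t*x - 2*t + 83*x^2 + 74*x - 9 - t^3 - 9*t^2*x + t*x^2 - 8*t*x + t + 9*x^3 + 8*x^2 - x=-t^3 + t^2*(7 - 9*x) + t*(x^2 + 82*x + 17) + 9*x^3 + 91*x^2 + 91*x + 9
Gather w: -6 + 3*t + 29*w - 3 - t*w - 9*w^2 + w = 3*t - 9*w^2 + w*(30 - t) - 9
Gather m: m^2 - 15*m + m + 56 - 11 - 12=m^2 - 14*m + 33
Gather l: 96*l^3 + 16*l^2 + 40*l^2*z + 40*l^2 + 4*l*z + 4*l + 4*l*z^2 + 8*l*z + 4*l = 96*l^3 + l^2*(40*z + 56) + l*(4*z^2 + 12*z + 8)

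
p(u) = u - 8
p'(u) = 1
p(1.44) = -6.56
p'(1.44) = 1.00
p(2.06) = -5.94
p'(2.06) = 1.00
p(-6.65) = -14.65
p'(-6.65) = 1.00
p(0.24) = -7.76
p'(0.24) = 1.00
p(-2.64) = -10.64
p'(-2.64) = 1.00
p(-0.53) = -8.53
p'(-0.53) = 1.00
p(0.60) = -7.40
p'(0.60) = 1.00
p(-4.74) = -12.74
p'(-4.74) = 1.00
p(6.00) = -2.00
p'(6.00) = 1.00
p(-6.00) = -14.00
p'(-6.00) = 1.00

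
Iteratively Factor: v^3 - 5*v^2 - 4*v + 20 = (v + 2)*(v^2 - 7*v + 10) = (v - 5)*(v + 2)*(v - 2)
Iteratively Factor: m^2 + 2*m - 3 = (m + 3)*(m - 1)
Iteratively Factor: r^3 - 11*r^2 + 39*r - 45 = (r - 3)*(r^2 - 8*r + 15) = (r - 3)^2*(r - 5)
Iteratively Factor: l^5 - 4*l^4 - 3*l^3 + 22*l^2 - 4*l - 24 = (l - 2)*(l^4 - 2*l^3 - 7*l^2 + 8*l + 12) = (l - 3)*(l - 2)*(l^3 + l^2 - 4*l - 4) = (l - 3)*(l - 2)^2*(l^2 + 3*l + 2) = (l - 3)*(l - 2)^2*(l + 2)*(l + 1)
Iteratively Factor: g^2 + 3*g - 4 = (g - 1)*(g + 4)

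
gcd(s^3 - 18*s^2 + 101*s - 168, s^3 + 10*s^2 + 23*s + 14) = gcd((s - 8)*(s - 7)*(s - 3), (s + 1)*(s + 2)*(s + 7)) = 1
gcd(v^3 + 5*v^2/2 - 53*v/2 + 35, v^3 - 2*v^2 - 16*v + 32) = v - 2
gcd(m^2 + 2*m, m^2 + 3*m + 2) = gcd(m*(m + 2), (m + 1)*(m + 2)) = m + 2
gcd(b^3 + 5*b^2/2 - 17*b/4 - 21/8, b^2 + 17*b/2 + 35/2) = b + 7/2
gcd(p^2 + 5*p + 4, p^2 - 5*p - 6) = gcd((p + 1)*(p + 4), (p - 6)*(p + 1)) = p + 1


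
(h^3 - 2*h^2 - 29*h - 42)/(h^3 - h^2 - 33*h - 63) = (h + 2)/(h + 3)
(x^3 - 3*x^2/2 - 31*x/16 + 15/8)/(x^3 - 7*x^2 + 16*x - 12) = (x^2 + x/2 - 15/16)/(x^2 - 5*x + 6)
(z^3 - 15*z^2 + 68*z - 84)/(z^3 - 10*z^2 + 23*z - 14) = (z - 6)/(z - 1)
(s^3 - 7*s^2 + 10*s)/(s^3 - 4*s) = (s - 5)/(s + 2)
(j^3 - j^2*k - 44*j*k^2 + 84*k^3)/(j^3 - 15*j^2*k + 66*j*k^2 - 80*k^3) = (j^2 + j*k - 42*k^2)/(j^2 - 13*j*k + 40*k^2)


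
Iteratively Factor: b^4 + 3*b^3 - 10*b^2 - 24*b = (b - 3)*(b^3 + 6*b^2 + 8*b) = (b - 3)*(b + 2)*(b^2 + 4*b) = (b - 3)*(b + 2)*(b + 4)*(b)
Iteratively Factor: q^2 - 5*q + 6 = (q - 2)*(q - 3)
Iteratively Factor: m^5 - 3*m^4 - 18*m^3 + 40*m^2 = (m - 5)*(m^4 + 2*m^3 - 8*m^2) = (m - 5)*(m + 4)*(m^3 - 2*m^2) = m*(m - 5)*(m + 4)*(m^2 - 2*m) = m^2*(m - 5)*(m + 4)*(m - 2)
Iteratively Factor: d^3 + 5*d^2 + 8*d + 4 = (d + 1)*(d^2 + 4*d + 4) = (d + 1)*(d + 2)*(d + 2)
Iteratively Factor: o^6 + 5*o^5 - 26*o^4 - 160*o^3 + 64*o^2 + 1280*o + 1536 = (o - 4)*(o^5 + 9*o^4 + 10*o^3 - 120*o^2 - 416*o - 384) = (o - 4)^2*(o^4 + 13*o^3 + 62*o^2 + 128*o + 96) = (o - 4)^2*(o + 4)*(o^3 + 9*o^2 + 26*o + 24) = (o - 4)^2*(o + 4)^2*(o^2 + 5*o + 6) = (o - 4)^2*(o + 2)*(o + 4)^2*(o + 3)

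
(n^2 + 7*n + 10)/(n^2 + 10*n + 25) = (n + 2)/(n + 5)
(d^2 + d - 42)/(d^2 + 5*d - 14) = (d - 6)/(d - 2)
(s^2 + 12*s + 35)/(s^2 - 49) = (s + 5)/(s - 7)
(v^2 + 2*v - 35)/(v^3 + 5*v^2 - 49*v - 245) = (v - 5)/(v^2 - 2*v - 35)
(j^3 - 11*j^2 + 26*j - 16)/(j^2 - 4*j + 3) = (j^2 - 10*j + 16)/(j - 3)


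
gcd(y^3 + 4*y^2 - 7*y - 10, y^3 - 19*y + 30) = y^2 + 3*y - 10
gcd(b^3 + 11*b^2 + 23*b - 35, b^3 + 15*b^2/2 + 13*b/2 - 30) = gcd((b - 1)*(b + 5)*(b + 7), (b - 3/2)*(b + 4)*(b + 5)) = b + 5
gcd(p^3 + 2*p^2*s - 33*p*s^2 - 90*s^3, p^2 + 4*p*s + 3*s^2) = p + 3*s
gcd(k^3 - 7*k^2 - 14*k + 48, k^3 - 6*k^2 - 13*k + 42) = k^2 + k - 6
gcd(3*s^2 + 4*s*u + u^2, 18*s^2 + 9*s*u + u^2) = 3*s + u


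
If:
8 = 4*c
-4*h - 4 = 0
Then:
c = 2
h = -1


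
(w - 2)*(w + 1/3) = w^2 - 5*w/3 - 2/3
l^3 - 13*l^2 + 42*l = l*(l - 7)*(l - 6)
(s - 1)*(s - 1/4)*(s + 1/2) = s^3 - 3*s^2/4 - 3*s/8 + 1/8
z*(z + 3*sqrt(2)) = z^2 + 3*sqrt(2)*z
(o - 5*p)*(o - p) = o^2 - 6*o*p + 5*p^2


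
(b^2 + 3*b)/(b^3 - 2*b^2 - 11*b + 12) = b/(b^2 - 5*b + 4)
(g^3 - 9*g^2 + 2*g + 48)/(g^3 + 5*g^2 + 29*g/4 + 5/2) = 4*(g^2 - 11*g + 24)/(4*g^2 + 12*g + 5)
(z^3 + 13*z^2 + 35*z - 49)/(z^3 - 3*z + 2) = (z^2 + 14*z + 49)/(z^2 + z - 2)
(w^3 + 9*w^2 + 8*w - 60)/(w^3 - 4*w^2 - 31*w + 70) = (w + 6)/(w - 7)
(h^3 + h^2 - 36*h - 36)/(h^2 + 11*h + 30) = (h^2 - 5*h - 6)/(h + 5)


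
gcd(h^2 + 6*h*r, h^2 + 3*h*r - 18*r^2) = h + 6*r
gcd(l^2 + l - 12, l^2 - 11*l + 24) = l - 3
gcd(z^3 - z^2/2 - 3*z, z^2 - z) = z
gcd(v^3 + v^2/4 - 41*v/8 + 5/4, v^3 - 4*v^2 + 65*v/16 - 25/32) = v - 1/4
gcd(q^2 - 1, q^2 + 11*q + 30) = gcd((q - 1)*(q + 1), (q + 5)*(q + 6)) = 1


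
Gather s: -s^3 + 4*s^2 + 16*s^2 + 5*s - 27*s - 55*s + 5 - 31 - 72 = -s^3 + 20*s^2 - 77*s - 98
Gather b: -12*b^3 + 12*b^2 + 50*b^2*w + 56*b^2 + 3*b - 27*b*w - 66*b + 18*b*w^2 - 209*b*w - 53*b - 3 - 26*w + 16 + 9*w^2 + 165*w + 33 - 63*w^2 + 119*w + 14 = -12*b^3 + b^2*(50*w + 68) + b*(18*w^2 - 236*w - 116) - 54*w^2 + 258*w + 60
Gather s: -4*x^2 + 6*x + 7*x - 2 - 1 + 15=-4*x^2 + 13*x + 12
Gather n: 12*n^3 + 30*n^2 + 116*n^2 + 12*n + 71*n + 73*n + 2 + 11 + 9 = 12*n^3 + 146*n^2 + 156*n + 22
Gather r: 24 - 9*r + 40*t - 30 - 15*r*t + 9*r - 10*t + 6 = -15*r*t + 30*t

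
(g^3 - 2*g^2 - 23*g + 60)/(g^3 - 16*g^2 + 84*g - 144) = (g^2 + 2*g - 15)/(g^2 - 12*g + 36)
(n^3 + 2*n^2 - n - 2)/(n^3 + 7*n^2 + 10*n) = (n^2 - 1)/(n*(n + 5))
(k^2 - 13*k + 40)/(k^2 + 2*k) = (k^2 - 13*k + 40)/(k*(k + 2))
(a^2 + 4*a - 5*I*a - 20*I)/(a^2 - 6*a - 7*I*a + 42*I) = (a^2 + a*(4 - 5*I) - 20*I)/(a^2 - a*(6 + 7*I) + 42*I)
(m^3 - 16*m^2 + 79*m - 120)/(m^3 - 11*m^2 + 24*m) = (m - 5)/m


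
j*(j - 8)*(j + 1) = j^3 - 7*j^2 - 8*j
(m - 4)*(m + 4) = m^2 - 16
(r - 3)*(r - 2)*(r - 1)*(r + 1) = r^4 - 5*r^3 + 5*r^2 + 5*r - 6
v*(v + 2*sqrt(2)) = v^2 + 2*sqrt(2)*v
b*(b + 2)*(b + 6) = b^3 + 8*b^2 + 12*b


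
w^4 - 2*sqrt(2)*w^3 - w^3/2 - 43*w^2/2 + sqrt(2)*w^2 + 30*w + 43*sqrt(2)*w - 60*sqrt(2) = (w - 4)*(w - 3/2)*(w + 5)*(w - 2*sqrt(2))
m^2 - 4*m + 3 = (m - 3)*(m - 1)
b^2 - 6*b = b*(b - 6)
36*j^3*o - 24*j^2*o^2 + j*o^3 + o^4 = o*(-3*j + o)*(-2*j + o)*(6*j + o)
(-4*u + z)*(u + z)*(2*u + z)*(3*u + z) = -24*u^4 - 38*u^3*z - 13*u^2*z^2 + 2*u*z^3 + z^4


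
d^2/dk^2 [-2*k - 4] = 0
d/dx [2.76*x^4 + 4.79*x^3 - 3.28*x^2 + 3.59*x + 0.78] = 11.04*x^3 + 14.37*x^2 - 6.56*x + 3.59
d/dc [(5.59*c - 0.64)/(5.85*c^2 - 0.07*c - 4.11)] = (-32.7015*c^2 + 7.488*c - 23.0197)/(34.2225*c^4 - 0.819*c^3 - 48.0821*c^2 + 0.5754*c + 16.8921)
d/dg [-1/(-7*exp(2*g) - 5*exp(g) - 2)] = (-14*exp(g) - 5)*exp(g)/(7*exp(2*g) + 5*exp(g) + 2)^2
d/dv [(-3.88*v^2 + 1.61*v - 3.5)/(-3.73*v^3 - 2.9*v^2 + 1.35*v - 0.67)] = (-14.4724*v^4 + 12.0106*v^3 - 39.734*v^2 - 15.1008*v + 3.6463)/(13.9129*v^6 + 21.634*v^5 - 1.661*v^4 - 2.8318*v^3 + 5.7085*v^2 - 1.809*v + 0.4489)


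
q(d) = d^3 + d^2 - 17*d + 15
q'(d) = 3*d^2 + 2*d - 17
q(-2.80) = 48.49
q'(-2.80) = 0.92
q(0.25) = 10.83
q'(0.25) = -16.31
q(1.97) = -6.96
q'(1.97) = -1.42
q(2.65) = -4.42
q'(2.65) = 9.37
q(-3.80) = 39.17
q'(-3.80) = 18.72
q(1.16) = -1.81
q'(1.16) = -10.64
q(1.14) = -1.60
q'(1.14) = -10.82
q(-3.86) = 38.01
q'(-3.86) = 19.98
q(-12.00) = -1365.00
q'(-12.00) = 391.00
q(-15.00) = -2880.00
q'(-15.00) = 628.00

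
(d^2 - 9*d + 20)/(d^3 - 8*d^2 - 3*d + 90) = (d - 4)/(d^2 - 3*d - 18)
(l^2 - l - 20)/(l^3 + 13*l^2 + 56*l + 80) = (l - 5)/(l^2 + 9*l + 20)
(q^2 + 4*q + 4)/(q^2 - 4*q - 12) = (q + 2)/(q - 6)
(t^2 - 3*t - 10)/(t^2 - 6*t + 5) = (t + 2)/(t - 1)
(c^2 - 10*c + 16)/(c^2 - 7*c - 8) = (c - 2)/(c + 1)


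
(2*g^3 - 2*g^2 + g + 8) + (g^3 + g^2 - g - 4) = 3*g^3 - g^2 + 4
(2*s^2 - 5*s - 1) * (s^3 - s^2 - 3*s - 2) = 2*s^5 - 7*s^4 - 2*s^3 + 12*s^2 + 13*s + 2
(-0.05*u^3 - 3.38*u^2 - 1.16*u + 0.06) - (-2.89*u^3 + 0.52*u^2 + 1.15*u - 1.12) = 2.84*u^3 - 3.9*u^2 - 2.31*u + 1.18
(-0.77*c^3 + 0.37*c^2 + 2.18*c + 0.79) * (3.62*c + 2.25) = -2.7874*c^4 - 0.3931*c^3 + 8.7241*c^2 + 7.7648*c + 1.7775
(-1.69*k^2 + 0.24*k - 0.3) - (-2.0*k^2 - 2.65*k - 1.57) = 0.31*k^2 + 2.89*k + 1.27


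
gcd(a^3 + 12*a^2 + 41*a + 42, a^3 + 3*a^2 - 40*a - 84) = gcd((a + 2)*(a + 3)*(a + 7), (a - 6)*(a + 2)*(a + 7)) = a^2 + 9*a + 14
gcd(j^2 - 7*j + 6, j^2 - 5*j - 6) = j - 6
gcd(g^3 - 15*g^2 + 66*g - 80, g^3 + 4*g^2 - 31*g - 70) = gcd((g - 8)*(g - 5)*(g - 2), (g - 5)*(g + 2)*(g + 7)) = g - 5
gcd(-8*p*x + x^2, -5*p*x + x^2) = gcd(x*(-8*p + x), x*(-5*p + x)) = x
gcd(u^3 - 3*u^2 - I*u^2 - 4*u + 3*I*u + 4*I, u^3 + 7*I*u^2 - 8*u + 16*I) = u - I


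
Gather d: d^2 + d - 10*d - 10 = d^2 - 9*d - 10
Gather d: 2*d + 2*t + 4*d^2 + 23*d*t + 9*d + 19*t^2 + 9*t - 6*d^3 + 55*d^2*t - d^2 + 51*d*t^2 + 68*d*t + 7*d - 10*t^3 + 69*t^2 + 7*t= -6*d^3 + d^2*(55*t + 3) + d*(51*t^2 + 91*t + 18) - 10*t^3 + 88*t^2 + 18*t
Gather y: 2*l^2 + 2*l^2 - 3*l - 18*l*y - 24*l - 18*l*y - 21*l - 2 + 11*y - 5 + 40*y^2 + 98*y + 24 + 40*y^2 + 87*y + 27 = 4*l^2 - 48*l + 80*y^2 + y*(196 - 36*l) + 44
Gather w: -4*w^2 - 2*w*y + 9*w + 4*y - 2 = -4*w^2 + w*(9 - 2*y) + 4*y - 2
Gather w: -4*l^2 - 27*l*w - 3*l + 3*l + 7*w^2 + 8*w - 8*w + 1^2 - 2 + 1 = -4*l^2 - 27*l*w + 7*w^2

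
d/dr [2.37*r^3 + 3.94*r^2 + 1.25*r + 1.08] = 7.11*r^2 + 7.88*r + 1.25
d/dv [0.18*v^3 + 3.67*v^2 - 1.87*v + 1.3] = 0.54*v^2 + 7.34*v - 1.87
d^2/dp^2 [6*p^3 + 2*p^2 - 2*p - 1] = 36*p + 4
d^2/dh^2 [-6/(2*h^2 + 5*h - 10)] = 12*(4*h^2 + 10*h - (4*h + 5)^2 - 20)/(2*h^2 + 5*h - 10)^3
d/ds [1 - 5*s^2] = -10*s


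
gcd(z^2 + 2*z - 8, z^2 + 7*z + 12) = z + 4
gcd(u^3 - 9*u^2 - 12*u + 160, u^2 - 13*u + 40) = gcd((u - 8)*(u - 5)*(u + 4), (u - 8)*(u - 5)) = u^2 - 13*u + 40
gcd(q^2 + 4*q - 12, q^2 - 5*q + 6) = q - 2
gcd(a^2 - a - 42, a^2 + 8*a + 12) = a + 6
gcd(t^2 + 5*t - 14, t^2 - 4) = t - 2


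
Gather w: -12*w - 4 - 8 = -12*w - 12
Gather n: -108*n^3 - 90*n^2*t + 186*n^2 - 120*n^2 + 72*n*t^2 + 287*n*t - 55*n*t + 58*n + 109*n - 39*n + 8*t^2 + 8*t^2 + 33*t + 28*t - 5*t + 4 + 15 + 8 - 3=-108*n^3 + n^2*(66 - 90*t) + n*(72*t^2 + 232*t + 128) + 16*t^2 + 56*t + 24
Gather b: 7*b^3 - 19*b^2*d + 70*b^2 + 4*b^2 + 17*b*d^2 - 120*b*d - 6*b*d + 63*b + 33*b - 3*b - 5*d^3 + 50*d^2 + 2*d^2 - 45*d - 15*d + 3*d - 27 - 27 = 7*b^3 + b^2*(74 - 19*d) + b*(17*d^2 - 126*d + 93) - 5*d^3 + 52*d^2 - 57*d - 54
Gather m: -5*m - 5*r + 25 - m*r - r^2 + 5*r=m*(-r - 5) - r^2 + 25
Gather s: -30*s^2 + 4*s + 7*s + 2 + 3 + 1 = -30*s^2 + 11*s + 6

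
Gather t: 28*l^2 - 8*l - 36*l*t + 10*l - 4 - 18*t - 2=28*l^2 + 2*l + t*(-36*l - 18) - 6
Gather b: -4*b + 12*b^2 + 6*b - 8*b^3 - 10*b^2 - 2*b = -8*b^3 + 2*b^2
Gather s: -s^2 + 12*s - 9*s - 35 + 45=-s^2 + 3*s + 10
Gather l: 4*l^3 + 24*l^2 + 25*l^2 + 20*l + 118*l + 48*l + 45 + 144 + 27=4*l^3 + 49*l^2 + 186*l + 216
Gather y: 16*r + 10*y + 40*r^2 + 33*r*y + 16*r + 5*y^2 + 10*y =40*r^2 + 32*r + 5*y^2 + y*(33*r + 20)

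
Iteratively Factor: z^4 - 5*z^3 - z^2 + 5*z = (z + 1)*(z^3 - 6*z^2 + 5*z) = (z - 1)*(z + 1)*(z^2 - 5*z) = (z - 5)*(z - 1)*(z + 1)*(z)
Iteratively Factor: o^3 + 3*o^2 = (o)*(o^2 + 3*o) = o^2*(o + 3)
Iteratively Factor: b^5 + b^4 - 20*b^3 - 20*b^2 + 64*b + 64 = (b + 2)*(b^4 - b^3 - 18*b^2 + 16*b + 32) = (b - 2)*(b + 2)*(b^3 + b^2 - 16*b - 16) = (b - 2)*(b + 1)*(b + 2)*(b^2 - 16) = (b - 4)*(b - 2)*(b + 1)*(b + 2)*(b + 4)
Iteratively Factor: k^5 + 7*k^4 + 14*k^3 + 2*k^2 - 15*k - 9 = (k + 3)*(k^4 + 4*k^3 + 2*k^2 - 4*k - 3) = (k + 3)^2*(k^3 + k^2 - k - 1) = (k + 1)*(k + 3)^2*(k^2 - 1) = (k - 1)*(k + 1)*(k + 3)^2*(k + 1)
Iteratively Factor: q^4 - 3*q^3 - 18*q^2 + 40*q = (q - 2)*(q^3 - q^2 - 20*q) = q*(q - 2)*(q^2 - q - 20) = q*(q - 2)*(q + 4)*(q - 5)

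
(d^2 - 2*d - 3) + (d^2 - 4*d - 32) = 2*d^2 - 6*d - 35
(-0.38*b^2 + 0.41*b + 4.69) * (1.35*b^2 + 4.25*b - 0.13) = -0.513*b^4 - 1.0615*b^3 + 8.1234*b^2 + 19.8792*b - 0.6097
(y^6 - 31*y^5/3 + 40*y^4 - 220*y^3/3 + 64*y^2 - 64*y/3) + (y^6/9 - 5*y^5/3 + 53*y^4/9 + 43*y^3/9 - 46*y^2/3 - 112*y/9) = 10*y^6/9 - 12*y^5 + 413*y^4/9 - 617*y^3/9 + 146*y^2/3 - 304*y/9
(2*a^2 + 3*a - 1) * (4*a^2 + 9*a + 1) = 8*a^4 + 30*a^3 + 25*a^2 - 6*a - 1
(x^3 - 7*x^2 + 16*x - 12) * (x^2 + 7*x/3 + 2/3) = x^5 - 14*x^4/3 + x^3/3 + 62*x^2/3 - 52*x/3 - 8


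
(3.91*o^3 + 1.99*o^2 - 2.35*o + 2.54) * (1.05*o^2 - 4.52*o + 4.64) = 4.1055*o^5 - 15.5837*o^4 + 6.6801*o^3 + 22.5226*o^2 - 22.3848*o + 11.7856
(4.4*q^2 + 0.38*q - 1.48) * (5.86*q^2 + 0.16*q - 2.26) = 25.784*q^4 + 2.9308*q^3 - 18.556*q^2 - 1.0956*q + 3.3448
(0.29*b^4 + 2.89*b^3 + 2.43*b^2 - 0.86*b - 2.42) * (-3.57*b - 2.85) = -1.0353*b^5 - 11.1438*b^4 - 16.9116*b^3 - 3.8553*b^2 + 11.0904*b + 6.897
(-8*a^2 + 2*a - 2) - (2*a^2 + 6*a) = -10*a^2 - 4*a - 2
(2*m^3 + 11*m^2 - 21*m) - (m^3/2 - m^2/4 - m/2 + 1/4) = 3*m^3/2 + 45*m^2/4 - 41*m/2 - 1/4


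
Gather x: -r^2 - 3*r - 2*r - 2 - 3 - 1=-r^2 - 5*r - 6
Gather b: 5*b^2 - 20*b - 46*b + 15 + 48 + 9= 5*b^2 - 66*b + 72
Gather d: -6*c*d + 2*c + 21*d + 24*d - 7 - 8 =2*c + d*(45 - 6*c) - 15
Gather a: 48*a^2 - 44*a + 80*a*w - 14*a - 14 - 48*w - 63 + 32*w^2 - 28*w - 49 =48*a^2 + a*(80*w - 58) + 32*w^2 - 76*w - 126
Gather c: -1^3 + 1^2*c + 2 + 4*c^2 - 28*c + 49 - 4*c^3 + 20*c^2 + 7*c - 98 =-4*c^3 + 24*c^2 - 20*c - 48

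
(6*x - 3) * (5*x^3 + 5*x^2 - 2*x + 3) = 30*x^4 + 15*x^3 - 27*x^2 + 24*x - 9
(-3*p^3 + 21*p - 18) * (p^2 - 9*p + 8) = -3*p^5 + 27*p^4 - 3*p^3 - 207*p^2 + 330*p - 144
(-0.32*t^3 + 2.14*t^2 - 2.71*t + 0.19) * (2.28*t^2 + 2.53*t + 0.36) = -0.7296*t^5 + 4.0696*t^4 - 0.879799999999999*t^3 - 5.6527*t^2 - 0.4949*t + 0.0684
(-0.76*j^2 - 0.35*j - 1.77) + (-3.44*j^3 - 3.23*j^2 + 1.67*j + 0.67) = -3.44*j^3 - 3.99*j^2 + 1.32*j - 1.1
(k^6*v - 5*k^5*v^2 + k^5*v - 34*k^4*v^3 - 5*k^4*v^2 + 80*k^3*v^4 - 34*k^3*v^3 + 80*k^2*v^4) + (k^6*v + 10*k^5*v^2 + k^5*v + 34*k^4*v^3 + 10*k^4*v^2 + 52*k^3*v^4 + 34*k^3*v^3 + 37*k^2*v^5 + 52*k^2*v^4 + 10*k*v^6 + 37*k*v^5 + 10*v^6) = 2*k^6*v + 5*k^5*v^2 + 2*k^5*v + 5*k^4*v^2 + 132*k^3*v^4 + 37*k^2*v^5 + 132*k^2*v^4 + 10*k*v^6 + 37*k*v^5 + 10*v^6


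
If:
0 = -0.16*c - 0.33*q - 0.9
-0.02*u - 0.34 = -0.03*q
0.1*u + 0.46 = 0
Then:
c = -22.68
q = 8.27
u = -4.60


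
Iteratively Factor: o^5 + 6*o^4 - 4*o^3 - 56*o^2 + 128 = (o + 2)*(o^4 + 4*o^3 - 12*o^2 - 32*o + 64) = (o + 2)*(o + 4)*(o^3 - 12*o + 16) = (o - 2)*(o + 2)*(o + 4)*(o^2 + 2*o - 8) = (o - 2)*(o + 2)*(o + 4)^2*(o - 2)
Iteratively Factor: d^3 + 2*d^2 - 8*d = (d + 4)*(d^2 - 2*d) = d*(d + 4)*(d - 2)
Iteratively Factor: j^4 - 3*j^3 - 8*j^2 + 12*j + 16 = (j + 2)*(j^3 - 5*j^2 + 2*j + 8) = (j + 1)*(j + 2)*(j^2 - 6*j + 8) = (j - 2)*(j + 1)*(j + 2)*(j - 4)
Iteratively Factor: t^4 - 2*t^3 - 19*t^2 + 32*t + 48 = (t - 4)*(t^3 + 2*t^2 - 11*t - 12) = (t - 4)*(t - 3)*(t^2 + 5*t + 4) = (t - 4)*(t - 3)*(t + 4)*(t + 1)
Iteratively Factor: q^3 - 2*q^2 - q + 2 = (q + 1)*(q^2 - 3*q + 2) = (q - 1)*(q + 1)*(q - 2)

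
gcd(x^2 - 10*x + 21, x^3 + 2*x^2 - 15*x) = x - 3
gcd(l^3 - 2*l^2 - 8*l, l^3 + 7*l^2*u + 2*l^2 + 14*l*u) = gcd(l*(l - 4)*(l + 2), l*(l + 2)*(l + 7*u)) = l^2 + 2*l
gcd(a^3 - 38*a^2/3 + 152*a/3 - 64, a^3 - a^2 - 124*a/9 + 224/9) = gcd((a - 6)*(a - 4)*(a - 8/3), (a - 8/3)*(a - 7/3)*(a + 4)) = a - 8/3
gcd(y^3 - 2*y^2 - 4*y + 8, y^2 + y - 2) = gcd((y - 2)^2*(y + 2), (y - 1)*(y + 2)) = y + 2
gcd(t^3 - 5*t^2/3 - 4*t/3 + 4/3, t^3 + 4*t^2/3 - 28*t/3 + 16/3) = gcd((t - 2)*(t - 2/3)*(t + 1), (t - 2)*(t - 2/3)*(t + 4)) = t^2 - 8*t/3 + 4/3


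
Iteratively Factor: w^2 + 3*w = (w)*(w + 3)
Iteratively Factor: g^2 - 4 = (g + 2)*(g - 2)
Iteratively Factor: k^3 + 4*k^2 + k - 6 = (k + 3)*(k^2 + k - 2) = (k + 2)*(k + 3)*(k - 1)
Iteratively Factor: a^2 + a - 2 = (a + 2)*(a - 1)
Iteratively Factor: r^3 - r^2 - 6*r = (r + 2)*(r^2 - 3*r) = r*(r + 2)*(r - 3)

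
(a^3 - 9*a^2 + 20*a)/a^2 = a - 9 + 20/a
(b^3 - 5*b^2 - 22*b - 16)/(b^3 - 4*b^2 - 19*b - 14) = (b - 8)/(b - 7)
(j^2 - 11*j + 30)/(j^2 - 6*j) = (j - 5)/j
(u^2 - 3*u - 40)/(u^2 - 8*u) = (u + 5)/u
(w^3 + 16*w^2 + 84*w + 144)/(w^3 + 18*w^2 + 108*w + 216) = (w + 4)/(w + 6)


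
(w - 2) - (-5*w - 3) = 6*w + 1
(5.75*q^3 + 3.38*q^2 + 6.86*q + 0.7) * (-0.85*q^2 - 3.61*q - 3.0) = -4.8875*q^5 - 23.6305*q^4 - 35.2828*q^3 - 35.4996*q^2 - 23.107*q - 2.1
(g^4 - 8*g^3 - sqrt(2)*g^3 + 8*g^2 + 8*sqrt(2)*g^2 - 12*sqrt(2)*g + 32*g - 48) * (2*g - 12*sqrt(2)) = 2*g^5 - 14*sqrt(2)*g^4 - 16*g^4 + 40*g^3 + 112*sqrt(2)*g^3 - 120*sqrt(2)*g^2 - 128*g^2 - 384*sqrt(2)*g + 192*g + 576*sqrt(2)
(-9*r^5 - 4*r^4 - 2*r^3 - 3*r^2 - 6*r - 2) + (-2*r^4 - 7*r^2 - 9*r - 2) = -9*r^5 - 6*r^4 - 2*r^3 - 10*r^2 - 15*r - 4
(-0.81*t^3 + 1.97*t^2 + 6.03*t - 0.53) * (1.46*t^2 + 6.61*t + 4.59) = -1.1826*t^5 - 2.4779*t^4 + 18.1076*t^3 + 48.1268*t^2 + 24.1744*t - 2.4327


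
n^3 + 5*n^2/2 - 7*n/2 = n*(n - 1)*(n + 7/2)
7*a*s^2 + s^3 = s^2*(7*a + s)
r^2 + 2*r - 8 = (r - 2)*(r + 4)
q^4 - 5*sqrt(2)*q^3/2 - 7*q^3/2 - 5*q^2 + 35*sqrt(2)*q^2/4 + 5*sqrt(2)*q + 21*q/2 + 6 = (q - 4)*(q + 1/2)*(q - 3*sqrt(2))*(q + sqrt(2)/2)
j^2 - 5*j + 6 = (j - 3)*(j - 2)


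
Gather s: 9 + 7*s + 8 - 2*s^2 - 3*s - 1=-2*s^2 + 4*s + 16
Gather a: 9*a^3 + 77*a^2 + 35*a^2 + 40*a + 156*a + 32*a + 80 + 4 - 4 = 9*a^3 + 112*a^2 + 228*a + 80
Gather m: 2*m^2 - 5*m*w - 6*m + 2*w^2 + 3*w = 2*m^2 + m*(-5*w - 6) + 2*w^2 + 3*w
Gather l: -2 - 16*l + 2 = -16*l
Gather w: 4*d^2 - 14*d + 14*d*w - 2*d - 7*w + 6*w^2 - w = 4*d^2 - 16*d + 6*w^2 + w*(14*d - 8)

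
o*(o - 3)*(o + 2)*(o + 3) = o^4 + 2*o^3 - 9*o^2 - 18*o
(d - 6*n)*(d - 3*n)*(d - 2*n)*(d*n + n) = d^4*n - 11*d^3*n^2 + d^3*n + 36*d^2*n^3 - 11*d^2*n^2 - 36*d*n^4 + 36*d*n^3 - 36*n^4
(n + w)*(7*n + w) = 7*n^2 + 8*n*w + w^2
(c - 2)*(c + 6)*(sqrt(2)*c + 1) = sqrt(2)*c^3 + c^2 + 4*sqrt(2)*c^2 - 12*sqrt(2)*c + 4*c - 12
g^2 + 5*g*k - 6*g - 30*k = (g - 6)*(g + 5*k)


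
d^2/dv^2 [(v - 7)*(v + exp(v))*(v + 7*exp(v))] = 8*v^2*exp(v) + 28*v*exp(2*v) - 24*v*exp(v) + 6*v - 168*exp(2*v) - 96*exp(v) - 14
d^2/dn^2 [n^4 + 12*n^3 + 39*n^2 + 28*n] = 12*n^2 + 72*n + 78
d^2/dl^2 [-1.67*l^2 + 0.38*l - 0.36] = -3.34000000000000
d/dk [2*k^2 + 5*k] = 4*k + 5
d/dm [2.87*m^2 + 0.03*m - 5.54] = 5.74*m + 0.03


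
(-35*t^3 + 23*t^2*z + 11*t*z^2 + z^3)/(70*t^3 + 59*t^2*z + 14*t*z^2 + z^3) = (-t + z)/(2*t + z)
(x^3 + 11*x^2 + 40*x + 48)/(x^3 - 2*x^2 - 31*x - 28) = (x^2 + 7*x + 12)/(x^2 - 6*x - 7)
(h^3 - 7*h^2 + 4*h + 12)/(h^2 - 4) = (h^2 - 5*h - 6)/(h + 2)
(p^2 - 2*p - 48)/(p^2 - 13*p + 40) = (p + 6)/(p - 5)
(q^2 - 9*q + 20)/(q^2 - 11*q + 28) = (q - 5)/(q - 7)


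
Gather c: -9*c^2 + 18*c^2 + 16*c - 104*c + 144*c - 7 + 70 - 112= 9*c^2 + 56*c - 49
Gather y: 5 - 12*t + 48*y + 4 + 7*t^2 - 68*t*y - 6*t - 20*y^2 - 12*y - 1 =7*t^2 - 18*t - 20*y^2 + y*(36 - 68*t) + 8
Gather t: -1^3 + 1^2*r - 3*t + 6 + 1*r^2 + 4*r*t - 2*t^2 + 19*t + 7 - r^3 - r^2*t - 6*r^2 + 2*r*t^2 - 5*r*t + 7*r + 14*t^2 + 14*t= -r^3 - 5*r^2 + 8*r + t^2*(2*r + 12) + t*(-r^2 - r + 30) + 12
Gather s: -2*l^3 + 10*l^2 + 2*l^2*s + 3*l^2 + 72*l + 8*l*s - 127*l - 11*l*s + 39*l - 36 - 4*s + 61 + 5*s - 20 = -2*l^3 + 13*l^2 - 16*l + s*(2*l^2 - 3*l + 1) + 5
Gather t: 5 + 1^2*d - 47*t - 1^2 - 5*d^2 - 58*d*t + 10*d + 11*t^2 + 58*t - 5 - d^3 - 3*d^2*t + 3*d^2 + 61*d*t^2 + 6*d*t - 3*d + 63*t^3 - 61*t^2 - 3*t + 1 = -d^3 - 2*d^2 + 8*d + 63*t^3 + t^2*(61*d - 50) + t*(-3*d^2 - 52*d + 8)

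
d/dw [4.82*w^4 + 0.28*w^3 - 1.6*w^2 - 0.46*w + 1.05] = 19.28*w^3 + 0.84*w^2 - 3.2*w - 0.46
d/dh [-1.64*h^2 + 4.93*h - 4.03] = 4.93 - 3.28*h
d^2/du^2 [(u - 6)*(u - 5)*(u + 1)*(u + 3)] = 12*u^2 - 42*u - 22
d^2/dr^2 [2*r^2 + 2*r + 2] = 4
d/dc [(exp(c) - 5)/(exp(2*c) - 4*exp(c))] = (-exp(2*c) + 10*exp(c) - 20)*exp(-c)/(exp(2*c) - 8*exp(c) + 16)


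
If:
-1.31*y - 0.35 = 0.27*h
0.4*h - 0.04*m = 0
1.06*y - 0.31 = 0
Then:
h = -2.72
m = -27.15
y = 0.29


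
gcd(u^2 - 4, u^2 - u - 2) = u - 2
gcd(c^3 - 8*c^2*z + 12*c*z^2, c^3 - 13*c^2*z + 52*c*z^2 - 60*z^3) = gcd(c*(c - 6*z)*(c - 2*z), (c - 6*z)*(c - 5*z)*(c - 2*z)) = c^2 - 8*c*z + 12*z^2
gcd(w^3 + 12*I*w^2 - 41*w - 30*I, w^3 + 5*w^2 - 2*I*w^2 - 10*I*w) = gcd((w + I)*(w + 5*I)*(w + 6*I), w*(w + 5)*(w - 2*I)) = 1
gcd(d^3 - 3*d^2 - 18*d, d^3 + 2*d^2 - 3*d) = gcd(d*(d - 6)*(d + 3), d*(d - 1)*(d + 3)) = d^2 + 3*d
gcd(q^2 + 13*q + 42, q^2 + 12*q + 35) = q + 7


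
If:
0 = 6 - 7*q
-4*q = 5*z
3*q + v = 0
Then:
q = 6/7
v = -18/7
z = -24/35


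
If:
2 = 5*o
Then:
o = 2/5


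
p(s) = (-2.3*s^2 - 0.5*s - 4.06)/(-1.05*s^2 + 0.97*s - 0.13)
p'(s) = (-4.6*s - 0.5)/(-1.05*s^2 + 0.97*s - 0.13) + (2.1*s - 0.97)*(-2.3*s^2 - 0.5*s - 4.06)/(-1.05*s^2 + 0.97*s - 0.13)^2 = (-2.756*s^2 - 7.928*s + 4.0032)/(1.1025*s^4 - 2.037*s^3 + 1.2139*s^2 - 0.2522*s + 0.0169)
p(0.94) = 44.95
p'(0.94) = -276.13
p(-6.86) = 1.94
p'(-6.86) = -0.02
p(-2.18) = 1.92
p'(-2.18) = 0.16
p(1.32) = 12.85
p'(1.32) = -24.42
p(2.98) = 3.96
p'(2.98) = -1.02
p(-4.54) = 1.88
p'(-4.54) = -0.02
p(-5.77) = 1.91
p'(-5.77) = -0.03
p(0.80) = 228.15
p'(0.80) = -6069.59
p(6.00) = 2.80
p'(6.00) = -0.14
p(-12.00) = 2.02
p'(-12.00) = -0.01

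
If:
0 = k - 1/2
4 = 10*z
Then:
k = 1/2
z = 2/5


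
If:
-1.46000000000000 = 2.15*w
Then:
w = -0.68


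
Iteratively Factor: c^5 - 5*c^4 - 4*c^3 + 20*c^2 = (c - 2)*(c^4 - 3*c^3 - 10*c^2) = c*(c - 2)*(c^3 - 3*c^2 - 10*c) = c^2*(c - 2)*(c^2 - 3*c - 10) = c^2*(c - 2)*(c + 2)*(c - 5)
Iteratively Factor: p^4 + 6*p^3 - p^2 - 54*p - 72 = (p + 2)*(p^3 + 4*p^2 - 9*p - 36) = (p + 2)*(p + 4)*(p^2 - 9) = (p - 3)*(p + 2)*(p + 4)*(p + 3)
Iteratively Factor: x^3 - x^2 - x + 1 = (x - 1)*(x^2 - 1) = (x - 1)*(x + 1)*(x - 1)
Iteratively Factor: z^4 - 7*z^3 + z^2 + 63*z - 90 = (z - 5)*(z^3 - 2*z^2 - 9*z + 18) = (z - 5)*(z - 2)*(z^2 - 9) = (z - 5)*(z - 3)*(z - 2)*(z + 3)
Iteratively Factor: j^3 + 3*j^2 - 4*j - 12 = (j + 3)*(j^2 - 4) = (j - 2)*(j + 3)*(j + 2)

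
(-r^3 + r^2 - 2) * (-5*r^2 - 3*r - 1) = 5*r^5 - 2*r^4 - 2*r^3 + 9*r^2 + 6*r + 2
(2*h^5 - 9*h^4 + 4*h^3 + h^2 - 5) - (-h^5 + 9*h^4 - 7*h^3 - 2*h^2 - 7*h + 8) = 3*h^5 - 18*h^4 + 11*h^3 + 3*h^2 + 7*h - 13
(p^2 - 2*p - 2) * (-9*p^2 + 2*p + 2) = -9*p^4 + 20*p^3 + 16*p^2 - 8*p - 4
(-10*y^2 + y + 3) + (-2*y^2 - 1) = -12*y^2 + y + 2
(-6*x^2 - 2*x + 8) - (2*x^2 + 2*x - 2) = -8*x^2 - 4*x + 10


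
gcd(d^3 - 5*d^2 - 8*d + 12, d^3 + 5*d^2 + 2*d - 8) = d^2 + d - 2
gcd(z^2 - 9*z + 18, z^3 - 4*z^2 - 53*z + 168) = z - 3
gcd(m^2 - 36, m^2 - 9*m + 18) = m - 6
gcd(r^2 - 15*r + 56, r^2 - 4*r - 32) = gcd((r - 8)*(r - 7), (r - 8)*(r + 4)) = r - 8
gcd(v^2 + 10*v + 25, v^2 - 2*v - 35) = v + 5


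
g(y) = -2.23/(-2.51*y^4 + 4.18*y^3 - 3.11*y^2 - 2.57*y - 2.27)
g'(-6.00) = 0.00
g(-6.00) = 0.00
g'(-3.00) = 0.01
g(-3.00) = 0.01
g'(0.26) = -0.82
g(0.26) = 0.72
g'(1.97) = -0.15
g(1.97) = 0.09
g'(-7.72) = 0.00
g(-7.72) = 0.00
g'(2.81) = -0.03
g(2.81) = 0.02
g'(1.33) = -0.32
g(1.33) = 0.24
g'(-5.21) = 0.00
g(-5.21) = 0.00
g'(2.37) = -0.07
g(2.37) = 0.05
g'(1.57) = -0.27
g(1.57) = 0.17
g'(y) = -2.23*(10.04*y^3 - 12.54*y^2 + 6.22*y + 2.57)/(-2.51*y^4 + 4.18*y^3 - 3.11*y^2 - 2.57*y - 2.27)^2 = (-22.3892*y^3 + 27.9642*y^2 - 13.8706*y - 5.7311)/(2.51*y^4 - 4.18*y^3 + 3.11*y^2 + 2.57*y + 2.27)^2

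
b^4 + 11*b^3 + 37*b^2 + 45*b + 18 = (b + 1)^2*(b + 3)*(b + 6)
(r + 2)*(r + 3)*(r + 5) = r^3 + 10*r^2 + 31*r + 30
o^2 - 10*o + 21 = (o - 7)*(o - 3)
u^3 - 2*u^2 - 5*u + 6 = (u - 3)*(u - 1)*(u + 2)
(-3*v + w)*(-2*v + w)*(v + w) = 6*v^3 + v^2*w - 4*v*w^2 + w^3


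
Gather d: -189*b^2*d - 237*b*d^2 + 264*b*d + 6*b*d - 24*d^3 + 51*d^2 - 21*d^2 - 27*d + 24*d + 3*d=-24*d^3 + d^2*(30 - 237*b) + d*(-189*b^2 + 270*b)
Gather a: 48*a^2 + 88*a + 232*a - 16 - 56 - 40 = 48*a^2 + 320*a - 112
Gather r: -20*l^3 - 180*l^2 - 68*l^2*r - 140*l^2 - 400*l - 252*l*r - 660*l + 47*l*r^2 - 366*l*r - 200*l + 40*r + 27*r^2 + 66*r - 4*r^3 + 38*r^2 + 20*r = -20*l^3 - 320*l^2 - 1260*l - 4*r^3 + r^2*(47*l + 65) + r*(-68*l^2 - 618*l + 126)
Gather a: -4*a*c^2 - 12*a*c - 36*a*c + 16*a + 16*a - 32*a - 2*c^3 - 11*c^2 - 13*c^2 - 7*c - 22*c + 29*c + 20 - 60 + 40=a*(-4*c^2 - 48*c) - 2*c^3 - 24*c^2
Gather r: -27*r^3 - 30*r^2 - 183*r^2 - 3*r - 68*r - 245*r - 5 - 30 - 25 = -27*r^3 - 213*r^2 - 316*r - 60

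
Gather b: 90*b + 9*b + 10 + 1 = 99*b + 11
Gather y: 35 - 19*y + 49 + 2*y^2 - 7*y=2*y^2 - 26*y + 84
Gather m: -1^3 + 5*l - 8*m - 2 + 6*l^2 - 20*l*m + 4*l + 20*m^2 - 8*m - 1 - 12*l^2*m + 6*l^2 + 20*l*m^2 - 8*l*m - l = 12*l^2 + 8*l + m^2*(20*l + 20) + m*(-12*l^2 - 28*l - 16) - 4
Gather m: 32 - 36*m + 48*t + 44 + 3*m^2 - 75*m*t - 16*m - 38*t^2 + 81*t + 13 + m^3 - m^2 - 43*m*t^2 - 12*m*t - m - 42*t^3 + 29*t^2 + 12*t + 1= m^3 + 2*m^2 + m*(-43*t^2 - 87*t - 53) - 42*t^3 - 9*t^2 + 141*t + 90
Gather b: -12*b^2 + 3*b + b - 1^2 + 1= -12*b^2 + 4*b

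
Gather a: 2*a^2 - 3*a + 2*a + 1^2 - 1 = 2*a^2 - a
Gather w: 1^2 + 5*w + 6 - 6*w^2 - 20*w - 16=-6*w^2 - 15*w - 9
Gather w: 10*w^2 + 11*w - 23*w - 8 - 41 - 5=10*w^2 - 12*w - 54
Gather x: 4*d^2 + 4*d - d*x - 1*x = 4*d^2 + 4*d + x*(-d - 1)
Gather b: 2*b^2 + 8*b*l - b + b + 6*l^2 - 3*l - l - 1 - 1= 2*b^2 + 8*b*l + 6*l^2 - 4*l - 2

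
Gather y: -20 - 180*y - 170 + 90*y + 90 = -90*y - 100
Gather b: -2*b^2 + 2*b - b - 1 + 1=-2*b^2 + b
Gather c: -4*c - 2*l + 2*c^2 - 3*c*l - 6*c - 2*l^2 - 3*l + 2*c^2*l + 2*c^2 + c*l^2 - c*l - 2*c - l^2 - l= c^2*(2*l + 4) + c*(l^2 - 4*l - 12) - 3*l^2 - 6*l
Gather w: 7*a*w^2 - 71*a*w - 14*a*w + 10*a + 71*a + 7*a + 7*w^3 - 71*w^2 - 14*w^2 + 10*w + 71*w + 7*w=88*a + 7*w^3 + w^2*(7*a - 85) + w*(88 - 85*a)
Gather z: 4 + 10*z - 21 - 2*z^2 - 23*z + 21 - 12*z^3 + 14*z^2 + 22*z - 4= -12*z^3 + 12*z^2 + 9*z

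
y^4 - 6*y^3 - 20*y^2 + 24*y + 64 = (y - 8)*(y - 2)*(y + 2)^2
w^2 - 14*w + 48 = (w - 8)*(w - 6)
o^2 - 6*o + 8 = (o - 4)*(o - 2)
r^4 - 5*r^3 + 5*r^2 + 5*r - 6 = (r - 3)*(r - 2)*(r - 1)*(r + 1)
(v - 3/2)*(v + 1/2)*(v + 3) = v^3 + 2*v^2 - 15*v/4 - 9/4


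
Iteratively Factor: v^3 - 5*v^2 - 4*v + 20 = (v - 5)*(v^2 - 4) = (v - 5)*(v + 2)*(v - 2)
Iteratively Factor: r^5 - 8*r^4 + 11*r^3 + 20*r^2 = (r - 4)*(r^4 - 4*r^3 - 5*r^2) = r*(r - 4)*(r^3 - 4*r^2 - 5*r) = r^2*(r - 4)*(r^2 - 4*r - 5) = r^2*(r - 5)*(r - 4)*(r + 1)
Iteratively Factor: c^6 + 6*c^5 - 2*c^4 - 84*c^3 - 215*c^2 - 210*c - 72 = (c + 3)*(c^5 + 3*c^4 - 11*c^3 - 51*c^2 - 62*c - 24) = (c + 1)*(c + 3)*(c^4 + 2*c^3 - 13*c^2 - 38*c - 24) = (c + 1)^2*(c + 3)*(c^3 + c^2 - 14*c - 24) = (c + 1)^2*(c + 3)^2*(c^2 - 2*c - 8) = (c - 4)*(c + 1)^2*(c + 3)^2*(c + 2)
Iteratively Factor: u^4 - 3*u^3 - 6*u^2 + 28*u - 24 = (u - 2)*(u^3 - u^2 - 8*u + 12) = (u - 2)*(u + 3)*(u^2 - 4*u + 4) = (u - 2)^2*(u + 3)*(u - 2)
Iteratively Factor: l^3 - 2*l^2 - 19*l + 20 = (l - 5)*(l^2 + 3*l - 4) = (l - 5)*(l + 4)*(l - 1)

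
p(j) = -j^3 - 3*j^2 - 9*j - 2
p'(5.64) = -138.27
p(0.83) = -12.11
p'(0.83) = -16.05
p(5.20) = -270.53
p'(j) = -3*j^2 - 6*j - 9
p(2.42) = -55.52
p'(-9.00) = -198.00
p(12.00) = -2270.00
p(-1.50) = 8.12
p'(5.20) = -121.32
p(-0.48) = 1.74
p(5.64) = -327.59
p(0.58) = -8.42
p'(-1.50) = -6.75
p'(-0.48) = -6.81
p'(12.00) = -513.00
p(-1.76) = 10.00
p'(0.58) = -13.49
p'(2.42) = -41.09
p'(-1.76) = -7.73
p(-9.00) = 565.00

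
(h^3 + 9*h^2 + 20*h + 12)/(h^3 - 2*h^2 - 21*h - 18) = (h^2 + 8*h + 12)/(h^2 - 3*h - 18)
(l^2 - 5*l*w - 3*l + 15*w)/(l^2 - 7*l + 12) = (l - 5*w)/(l - 4)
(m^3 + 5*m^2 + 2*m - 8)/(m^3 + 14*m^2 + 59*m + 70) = (m^2 + 3*m - 4)/(m^2 + 12*m + 35)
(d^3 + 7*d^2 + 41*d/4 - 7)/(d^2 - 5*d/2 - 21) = (d^2 + 7*d/2 - 2)/(d - 6)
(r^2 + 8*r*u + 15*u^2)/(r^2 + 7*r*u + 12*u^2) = (r + 5*u)/(r + 4*u)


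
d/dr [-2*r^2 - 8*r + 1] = -4*r - 8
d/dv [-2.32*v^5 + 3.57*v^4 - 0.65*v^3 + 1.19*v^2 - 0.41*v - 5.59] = -11.6*v^4 + 14.28*v^3 - 1.95*v^2 + 2.38*v - 0.41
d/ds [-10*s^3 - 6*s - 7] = -30*s^2 - 6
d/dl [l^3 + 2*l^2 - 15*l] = 3*l^2 + 4*l - 15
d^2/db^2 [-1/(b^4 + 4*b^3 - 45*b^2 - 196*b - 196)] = 2*(3*(2*b^2 + 4*b - 15)*(-b^4 - 4*b^3 + 45*b^2 + 196*b + 196) + 4*(2*b^3 + 6*b^2 - 45*b - 98)^2)/(-b^4 - 4*b^3 + 45*b^2 + 196*b + 196)^3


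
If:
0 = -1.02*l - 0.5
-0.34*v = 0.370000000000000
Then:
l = -0.49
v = -1.09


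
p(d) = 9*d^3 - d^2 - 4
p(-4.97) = -1133.57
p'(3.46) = 316.31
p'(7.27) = 1412.49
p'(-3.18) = 279.39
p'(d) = 27*d^2 - 2*d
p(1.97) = 60.93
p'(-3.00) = 249.00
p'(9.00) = 2169.00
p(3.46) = 356.82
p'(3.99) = 421.86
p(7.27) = 3401.31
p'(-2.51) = 175.12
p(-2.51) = -152.62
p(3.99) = 551.77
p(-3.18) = -303.53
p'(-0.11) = 0.55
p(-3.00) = -256.00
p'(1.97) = 100.84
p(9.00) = 6476.00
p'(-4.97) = 676.86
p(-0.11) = -4.02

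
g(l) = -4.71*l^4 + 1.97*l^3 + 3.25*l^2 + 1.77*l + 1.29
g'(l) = -18.84*l^3 + 5.91*l^2 + 6.5*l + 1.77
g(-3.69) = -933.19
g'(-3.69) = 1004.84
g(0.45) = 2.73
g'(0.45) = 4.17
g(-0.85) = -1.53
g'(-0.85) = 12.09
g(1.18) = 2.01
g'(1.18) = -13.29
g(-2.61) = -234.78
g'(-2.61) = 360.03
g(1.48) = -5.18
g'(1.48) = -36.74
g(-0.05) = 1.21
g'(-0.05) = 1.46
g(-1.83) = -55.96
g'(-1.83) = 125.13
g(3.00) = -292.47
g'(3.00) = -434.22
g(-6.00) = -6422.01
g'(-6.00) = 4244.97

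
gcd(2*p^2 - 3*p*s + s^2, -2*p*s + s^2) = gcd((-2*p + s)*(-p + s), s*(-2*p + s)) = 2*p - s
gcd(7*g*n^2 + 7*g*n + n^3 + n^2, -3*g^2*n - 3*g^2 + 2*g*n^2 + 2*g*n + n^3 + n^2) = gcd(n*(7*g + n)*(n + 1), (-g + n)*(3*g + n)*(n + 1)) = n + 1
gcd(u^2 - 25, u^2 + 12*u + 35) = u + 5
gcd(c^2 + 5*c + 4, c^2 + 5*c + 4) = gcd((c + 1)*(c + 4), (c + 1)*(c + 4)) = c^2 + 5*c + 4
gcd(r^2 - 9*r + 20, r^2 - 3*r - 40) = 1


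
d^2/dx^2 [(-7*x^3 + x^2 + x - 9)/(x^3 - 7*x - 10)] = 2*(x^6 - 144*x^5 - 453*x^4 - 266*x^3 - 1221*x^2 - 2370*x - 411)/(x^9 - 21*x^7 - 30*x^6 + 147*x^5 + 420*x^4 - 43*x^3 - 1470*x^2 - 2100*x - 1000)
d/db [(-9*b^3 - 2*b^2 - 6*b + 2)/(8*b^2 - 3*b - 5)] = 3*(-24*b^4 + 18*b^3 + 63*b^2 - 4*b + 12)/(64*b^4 - 48*b^3 - 71*b^2 + 30*b + 25)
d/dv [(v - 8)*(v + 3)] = 2*v - 5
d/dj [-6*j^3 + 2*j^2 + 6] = 2*j*(2 - 9*j)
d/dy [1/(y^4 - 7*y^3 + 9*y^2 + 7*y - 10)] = (-4*y^3 + 21*y^2 - 18*y - 7)/(y^4 - 7*y^3 + 9*y^2 + 7*y - 10)^2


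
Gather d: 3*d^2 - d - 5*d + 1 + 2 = 3*d^2 - 6*d + 3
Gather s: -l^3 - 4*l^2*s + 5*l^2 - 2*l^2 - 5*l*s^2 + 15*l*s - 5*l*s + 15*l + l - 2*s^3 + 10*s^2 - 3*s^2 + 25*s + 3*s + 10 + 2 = -l^3 + 3*l^2 + 16*l - 2*s^3 + s^2*(7 - 5*l) + s*(-4*l^2 + 10*l + 28) + 12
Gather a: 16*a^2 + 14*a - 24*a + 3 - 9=16*a^2 - 10*a - 6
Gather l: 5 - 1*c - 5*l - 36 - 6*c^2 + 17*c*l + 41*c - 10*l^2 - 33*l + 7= -6*c^2 + 40*c - 10*l^2 + l*(17*c - 38) - 24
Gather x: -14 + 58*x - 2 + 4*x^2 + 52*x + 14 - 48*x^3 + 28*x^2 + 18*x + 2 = -48*x^3 + 32*x^2 + 128*x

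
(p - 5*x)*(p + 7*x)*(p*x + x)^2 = p^4*x^2 + 2*p^3*x^3 + 2*p^3*x^2 - 35*p^2*x^4 + 4*p^2*x^3 + p^2*x^2 - 70*p*x^4 + 2*p*x^3 - 35*x^4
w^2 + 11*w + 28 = (w + 4)*(w + 7)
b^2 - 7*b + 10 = (b - 5)*(b - 2)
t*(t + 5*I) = t^2 + 5*I*t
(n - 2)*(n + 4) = n^2 + 2*n - 8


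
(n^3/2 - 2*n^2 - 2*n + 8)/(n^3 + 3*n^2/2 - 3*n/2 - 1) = (n^2 - 6*n + 8)/(2*n^2 - n - 1)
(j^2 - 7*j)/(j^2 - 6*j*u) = (j - 7)/(j - 6*u)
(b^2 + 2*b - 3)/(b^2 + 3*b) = (b - 1)/b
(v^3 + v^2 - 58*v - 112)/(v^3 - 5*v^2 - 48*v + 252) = (v^2 - 6*v - 16)/(v^2 - 12*v + 36)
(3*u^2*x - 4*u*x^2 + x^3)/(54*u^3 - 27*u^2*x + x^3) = x*(-u + x)/(-18*u^2 + 3*u*x + x^2)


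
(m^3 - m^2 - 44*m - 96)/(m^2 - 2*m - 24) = (m^2 - 5*m - 24)/(m - 6)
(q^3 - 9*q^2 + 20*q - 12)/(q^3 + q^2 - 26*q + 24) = (q^2 - 8*q + 12)/(q^2 + 2*q - 24)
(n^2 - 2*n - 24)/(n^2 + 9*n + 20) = (n - 6)/(n + 5)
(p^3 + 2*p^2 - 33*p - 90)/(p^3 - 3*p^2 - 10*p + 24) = (p^2 - p - 30)/(p^2 - 6*p + 8)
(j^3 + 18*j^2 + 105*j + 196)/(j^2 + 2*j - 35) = (j^2 + 11*j + 28)/(j - 5)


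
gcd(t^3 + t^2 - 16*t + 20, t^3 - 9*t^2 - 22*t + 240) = t + 5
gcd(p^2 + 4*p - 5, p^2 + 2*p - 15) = p + 5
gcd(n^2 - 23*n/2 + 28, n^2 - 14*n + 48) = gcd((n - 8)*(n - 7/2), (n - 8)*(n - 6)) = n - 8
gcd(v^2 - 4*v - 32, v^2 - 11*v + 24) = v - 8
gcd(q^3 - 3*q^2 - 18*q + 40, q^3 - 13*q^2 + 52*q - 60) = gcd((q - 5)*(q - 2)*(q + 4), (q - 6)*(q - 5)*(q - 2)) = q^2 - 7*q + 10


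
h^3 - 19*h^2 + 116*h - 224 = (h - 8)*(h - 7)*(h - 4)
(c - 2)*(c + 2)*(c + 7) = c^3 + 7*c^2 - 4*c - 28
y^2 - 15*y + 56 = (y - 8)*(y - 7)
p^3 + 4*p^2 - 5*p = p*(p - 1)*(p + 5)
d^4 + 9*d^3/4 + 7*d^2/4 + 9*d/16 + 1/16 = (d + 1/4)*(d + 1/2)^2*(d + 1)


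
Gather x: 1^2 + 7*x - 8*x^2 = -8*x^2 + 7*x + 1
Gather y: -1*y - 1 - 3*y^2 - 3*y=-3*y^2 - 4*y - 1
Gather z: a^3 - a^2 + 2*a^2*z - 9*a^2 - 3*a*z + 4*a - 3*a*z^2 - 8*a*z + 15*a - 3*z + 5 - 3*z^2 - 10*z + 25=a^3 - 10*a^2 + 19*a + z^2*(-3*a - 3) + z*(2*a^2 - 11*a - 13) + 30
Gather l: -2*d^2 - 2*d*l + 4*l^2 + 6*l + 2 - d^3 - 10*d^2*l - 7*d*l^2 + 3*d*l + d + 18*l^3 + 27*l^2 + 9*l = -d^3 - 2*d^2 + d + 18*l^3 + l^2*(31 - 7*d) + l*(-10*d^2 + d + 15) + 2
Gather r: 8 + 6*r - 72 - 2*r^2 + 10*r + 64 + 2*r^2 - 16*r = 0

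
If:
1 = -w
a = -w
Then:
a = 1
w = -1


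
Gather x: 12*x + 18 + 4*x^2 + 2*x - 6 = 4*x^2 + 14*x + 12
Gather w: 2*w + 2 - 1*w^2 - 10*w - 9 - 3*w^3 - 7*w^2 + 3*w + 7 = -3*w^3 - 8*w^2 - 5*w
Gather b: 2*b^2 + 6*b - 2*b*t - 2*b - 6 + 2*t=2*b^2 + b*(4 - 2*t) + 2*t - 6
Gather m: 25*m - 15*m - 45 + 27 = 10*m - 18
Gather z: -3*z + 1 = 1 - 3*z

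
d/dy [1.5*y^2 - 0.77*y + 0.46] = 3.0*y - 0.77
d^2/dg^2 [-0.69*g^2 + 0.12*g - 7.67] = -1.38000000000000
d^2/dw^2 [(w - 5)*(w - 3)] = 2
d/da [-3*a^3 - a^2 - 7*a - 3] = -9*a^2 - 2*a - 7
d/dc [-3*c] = -3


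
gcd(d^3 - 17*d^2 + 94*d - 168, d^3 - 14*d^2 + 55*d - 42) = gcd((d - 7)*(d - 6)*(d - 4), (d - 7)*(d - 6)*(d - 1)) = d^2 - 13*d + 42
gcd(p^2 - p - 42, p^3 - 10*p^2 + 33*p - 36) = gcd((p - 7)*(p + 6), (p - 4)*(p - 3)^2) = 1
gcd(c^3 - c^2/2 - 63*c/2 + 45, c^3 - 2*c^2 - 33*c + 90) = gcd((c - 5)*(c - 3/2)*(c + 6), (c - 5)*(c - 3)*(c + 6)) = c^2 + c - 30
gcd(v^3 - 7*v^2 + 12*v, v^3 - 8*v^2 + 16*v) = v^2 - 4*v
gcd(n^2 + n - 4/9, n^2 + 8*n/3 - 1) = n - 1/3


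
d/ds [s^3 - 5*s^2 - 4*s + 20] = 3*s^2 - 10*s - 4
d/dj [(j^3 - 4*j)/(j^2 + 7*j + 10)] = (j^2 + 10*j - 10)/(j^2 + 10*j + 25)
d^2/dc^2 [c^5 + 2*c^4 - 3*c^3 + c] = 2*c*(10*c^2 + 12*c - 9)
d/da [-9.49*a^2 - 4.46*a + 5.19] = -18.98*a - 4.46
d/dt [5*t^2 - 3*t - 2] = 10*t - 3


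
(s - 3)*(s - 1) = s^2 - 4*s + 3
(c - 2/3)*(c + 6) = c^2 + 16*c/3 - 4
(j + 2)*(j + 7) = j^2 + 9*j + 14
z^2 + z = z*(z + 1)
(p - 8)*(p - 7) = p^2 - 15*p + 56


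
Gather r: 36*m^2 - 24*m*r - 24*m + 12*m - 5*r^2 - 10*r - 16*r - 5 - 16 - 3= 36*m^2 - 12*m - 5*r^2 + r*(-24*m - 26) - 24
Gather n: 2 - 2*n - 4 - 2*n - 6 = -4*n - 8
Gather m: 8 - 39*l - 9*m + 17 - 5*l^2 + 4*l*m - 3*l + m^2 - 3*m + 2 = -5*l^2 - 42*l + m^2 + m*(4*l - 12) + 27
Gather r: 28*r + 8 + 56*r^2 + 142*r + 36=56*r^2 + 170*r + 44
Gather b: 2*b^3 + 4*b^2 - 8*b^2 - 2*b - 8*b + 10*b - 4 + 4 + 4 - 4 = 2*b^3 - 4*b^2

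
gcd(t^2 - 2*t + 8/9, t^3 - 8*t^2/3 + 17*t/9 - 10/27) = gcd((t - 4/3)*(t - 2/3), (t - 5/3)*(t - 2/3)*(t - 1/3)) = t - 2/3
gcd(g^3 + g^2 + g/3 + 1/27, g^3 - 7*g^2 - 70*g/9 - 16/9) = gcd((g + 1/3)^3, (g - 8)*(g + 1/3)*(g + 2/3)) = g + 1/3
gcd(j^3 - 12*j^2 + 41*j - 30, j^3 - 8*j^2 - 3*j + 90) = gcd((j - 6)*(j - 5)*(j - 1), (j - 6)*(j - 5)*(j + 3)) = j^2 - 11*j + 30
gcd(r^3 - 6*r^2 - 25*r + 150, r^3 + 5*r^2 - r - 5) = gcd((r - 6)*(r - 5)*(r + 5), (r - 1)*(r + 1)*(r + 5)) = r + 5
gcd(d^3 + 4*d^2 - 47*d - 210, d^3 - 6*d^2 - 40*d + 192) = d + 6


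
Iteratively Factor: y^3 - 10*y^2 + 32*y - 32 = (y - 4)*(y^2 - 6*y + 8) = (y - 4)*(y - 2)*(y - 4)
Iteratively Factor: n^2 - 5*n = (n)*(n - 5)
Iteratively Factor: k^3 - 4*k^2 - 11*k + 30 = (k - 2)*(k^2 - 2*k - 15) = (k - 2)*(k + 3)*(k - 5)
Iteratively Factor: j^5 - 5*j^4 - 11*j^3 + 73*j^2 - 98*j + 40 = (j - 5)*(j^4 - 11*j^2 + 18*j - 8) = (j - 5)*(j + 4)*(j^3 - 4*j^2 + 5*j - 2) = (j - 5)*(j - 2)*(j + 4)*(j^2 - 2*j + 1) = (j - 5)*(j - 2)*(j - 1)*(j + 4)*(j - 1)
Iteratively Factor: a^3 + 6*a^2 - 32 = (a - 2)*(a^2 + 8*a + 16) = (a - 2)*(a + 4)*(a + 4)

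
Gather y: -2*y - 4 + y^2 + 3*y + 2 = y^2 + y - 2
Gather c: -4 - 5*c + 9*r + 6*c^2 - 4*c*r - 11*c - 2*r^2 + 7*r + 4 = 6*c^2 + c*(-4*r - 16) - 2*r^2 + 16*r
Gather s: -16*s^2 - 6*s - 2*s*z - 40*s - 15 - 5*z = -16*s^2 + s*(-2*z - 46) - 5*z - 15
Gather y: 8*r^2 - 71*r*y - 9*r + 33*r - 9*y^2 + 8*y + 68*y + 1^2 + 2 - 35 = 8*r^2 + 24*r - 9*y^2 + y*(76 - 71*r) - 32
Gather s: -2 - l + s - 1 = -l + s - 3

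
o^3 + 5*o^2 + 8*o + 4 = (o + 1)*(o + 2)^2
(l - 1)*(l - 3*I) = l^2 - l - 3*I*l + 3*I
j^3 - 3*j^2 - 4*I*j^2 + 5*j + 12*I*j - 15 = (j - 3)*(j - 5*I)*(j + I)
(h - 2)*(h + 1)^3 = h^4 + h^3 - 3*h^2 - 5*h - 2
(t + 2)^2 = t^2 + 4*t + 4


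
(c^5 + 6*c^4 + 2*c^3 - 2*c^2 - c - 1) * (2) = 2*c^5 + 12*c^4 + 4*c^3 - 4*c^2 - 2*c - 2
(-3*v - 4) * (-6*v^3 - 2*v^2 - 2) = 18*v^4 + 30*v^3 + 8*v^2 + 6*v + 8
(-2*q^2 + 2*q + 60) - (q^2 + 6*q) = -3*q^2 - 4*q + 60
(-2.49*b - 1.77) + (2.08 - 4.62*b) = 0.31 - 7.11*b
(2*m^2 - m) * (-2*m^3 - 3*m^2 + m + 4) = -4*m^5 - 4*m^4 + 5*m^3 + 7*m^2 - 4*m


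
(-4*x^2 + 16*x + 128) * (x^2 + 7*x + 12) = -4*x^4 - 12*x^3 + 192*x^2 + 1088*x + 1536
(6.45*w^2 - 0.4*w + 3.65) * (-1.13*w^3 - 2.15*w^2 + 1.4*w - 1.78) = -7.2885*w^5 - 13.4155*w^4 + 5.7655*w^3 - 19.8885*w^2 + 5.822*w - 6.497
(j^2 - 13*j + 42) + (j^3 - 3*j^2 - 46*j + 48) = j^3 - 2*j^2 - 59*j + 90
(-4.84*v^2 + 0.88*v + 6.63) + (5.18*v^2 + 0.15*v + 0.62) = 0.34*v^2 + 1.03*v + 7.25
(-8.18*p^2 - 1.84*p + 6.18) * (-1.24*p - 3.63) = 10.1432*p^3 + 31.975*p^2 - 0.984*p - 22.4334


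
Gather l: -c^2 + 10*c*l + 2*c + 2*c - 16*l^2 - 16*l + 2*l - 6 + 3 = -c^2 + 4*c - 16*l^2 + l*(10*c - 14) - 3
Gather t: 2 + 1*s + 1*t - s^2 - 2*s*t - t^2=-s^2 + s - t^2 + t*(1 - 2*s) + 2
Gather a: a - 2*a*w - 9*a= a*(-2*w - 8)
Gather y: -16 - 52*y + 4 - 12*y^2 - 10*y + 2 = -12*y^2 - 62*y - 10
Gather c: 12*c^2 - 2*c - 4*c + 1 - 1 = 12*c^2 - 6*c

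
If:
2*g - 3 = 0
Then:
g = 3/2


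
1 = 1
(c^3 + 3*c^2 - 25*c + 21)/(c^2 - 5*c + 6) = (c^2 + 6*c - 7)/(c - 2)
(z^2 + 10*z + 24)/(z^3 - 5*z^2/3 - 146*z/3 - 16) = 3*(z + 4)/(3*z^2 - 23*z - 8)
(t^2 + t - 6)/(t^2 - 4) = (t + 3)/(t + 2)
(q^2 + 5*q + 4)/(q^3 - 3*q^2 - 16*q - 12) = (q + 4)/(q^2 - 4*q - 12)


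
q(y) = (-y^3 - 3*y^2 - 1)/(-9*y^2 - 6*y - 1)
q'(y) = (18*y + 6)*(-y^3 - 3*y^2 - 1)/(-9*y^2 - 6*y - 1)^2 + (-3*y^2 - 6*y)/(-9*y^2 - 6*y - 1)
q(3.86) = 0.65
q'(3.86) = 0.12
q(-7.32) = -0.52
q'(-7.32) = 0.12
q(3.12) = 0.56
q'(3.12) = 0.12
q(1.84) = 0.41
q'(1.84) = 0.12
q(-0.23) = 11.93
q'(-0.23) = -243.62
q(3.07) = 0.56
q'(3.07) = 0.12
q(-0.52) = 5.33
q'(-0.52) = 49.71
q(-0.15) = 3.52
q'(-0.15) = -41.13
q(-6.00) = -0.37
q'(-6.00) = 0.12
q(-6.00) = -0.37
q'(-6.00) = 0.12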